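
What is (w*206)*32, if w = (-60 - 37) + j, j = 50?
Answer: -309824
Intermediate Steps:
w = -47 (w = (-60 - 37) + 50 = -97 + 50 = -47)
(w*206)*32 = -47*206*32 = -9682*32 = -309824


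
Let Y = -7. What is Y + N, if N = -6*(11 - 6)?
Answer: -37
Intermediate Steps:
N = -30 (N = -6*5 = -30)
Y + N = -7 - 30 = -37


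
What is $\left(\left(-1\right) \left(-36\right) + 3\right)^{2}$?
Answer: $1521$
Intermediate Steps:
$\left(\left(-1\right) \left(-36\right) + 3\right)^{2} = \left(36 + 3\right)^{2} = 39^{2} = 1521$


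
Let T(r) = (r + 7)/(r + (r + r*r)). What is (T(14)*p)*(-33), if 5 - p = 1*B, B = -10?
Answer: -1485/32 ≈ -46.406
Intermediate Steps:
p = 15 (p = 5 - (-10) = 5 - 1*(-10) = 5 + 10 = 15)
T(r) = (7 + r)/(r² + 2*r) (T(r) = (7 + r)/(r + (r + r²)) = (7 + r)/(r² + 2*r))
(T(14)*p)*(-33) = (((7 + 14)/(14*(2 + 14)))*15)*(-33) = (((1/14)*21/16)*15)*(-33) = (((1/14)*(1/16)*21)*15)*(-33) = ((3/32)*15)*(-33) = (45/32)*(-33) = -1485/32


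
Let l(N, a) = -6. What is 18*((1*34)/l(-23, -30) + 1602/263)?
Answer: 2010/263 ≈ 7.6426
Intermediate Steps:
18*((1*34)/l(-23, -30) + 1602/263) = 18*((1*34)/(-6) + 1602/263) = 18*(34*(-1/6) + 1602*(1/263)) = 18*(-17/3 + 1602/263) = 18*(335/789) = 2010/263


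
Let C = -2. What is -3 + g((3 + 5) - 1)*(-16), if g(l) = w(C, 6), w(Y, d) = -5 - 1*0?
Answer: 77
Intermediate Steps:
w(Y, d) = -5 (w(Y, d) = -5 + 0 = -5)
g(l) = -5
-3 + g((3 + 5) - 1)*(-16) = -3 - 5*(-16) = -3 + 80 = 77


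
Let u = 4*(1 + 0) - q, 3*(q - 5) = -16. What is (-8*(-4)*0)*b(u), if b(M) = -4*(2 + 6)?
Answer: 0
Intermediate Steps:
q = -⅓ (q = 5 + (⅓)*(-16) = 5 - 16/3 = -⅓ ≈ -0.33333)
u = 13/3 (u = 4*(1 + 0) - 1*(-⅓) = 4*1 + ⅓ = 4 + ⅓ = 13/3 ≈ 4.3333)
b(M) = -32 (b(M) = -4*8 = -32)
(-8*(-4)*0)*b(u) = (-8*(-4)*0)*(-32) = (32*0)*(-32) = 0*(-32) = 0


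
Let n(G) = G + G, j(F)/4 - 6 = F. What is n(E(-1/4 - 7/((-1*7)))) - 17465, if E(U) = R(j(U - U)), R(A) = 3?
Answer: -17459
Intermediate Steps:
j(F) = 24 + 4*F
E(U) = 3
n(G) = 2*G
n(E(-1/4 - 7/((-1*7)))) - 17465 = 2*3 - 17465 = 6 - 17465 = -17459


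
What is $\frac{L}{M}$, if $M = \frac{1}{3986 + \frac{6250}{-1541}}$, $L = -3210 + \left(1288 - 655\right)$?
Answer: $- \frac{15812925552}{1541} \approx -1.0261 \cdot 10^{7}$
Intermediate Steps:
$L = -2577$ ($L = -3210 + \left(1288 - 655\right) = -3210 + 633 = -2577$)
$M = \frac{1541}{6136176}$ ($M = \frac{1}{3986 + 6250 \left(- \frac{1}{1541}\right)} = \frac{1}{3986 - \frac{6250}{1541}} = \frac{1}{\frac{6136176}{1541}} = \frac{1541}{6136176} \approx 0.00025113$)
$\frac{L}{M} = - \frac{2577}{\frac{1541}{6136176}} = \left(-2577\right) \frac{6136176}{1541} = - \frac{15812925552}{1541}$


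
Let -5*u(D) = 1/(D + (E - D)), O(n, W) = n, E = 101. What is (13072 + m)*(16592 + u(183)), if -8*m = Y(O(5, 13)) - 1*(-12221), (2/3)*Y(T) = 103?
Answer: 1545088418559/8080 ≈ 1.9122e+8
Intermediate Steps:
Y(T) = 309/2 (Y(T) = (3/2)*103 = 309/2)
u(D) = -1/505 (u(D) = -1/(5*(D + (101 - D))) = -⅕/101 = -⅕*1/101 = -1/505)
m = -24751/16 (m = -(309/2 - 1*(-12221))/8 = -(309/2 + 12221)/8 = -⅛*24751/2 = -24751/16 ≈ -1546.9)
(13072 + m)*(16592 + u(183)) = (13072 - 24751/16)*(16592 - 1/505) = (184401/16)*(8378959/505) = 1545088418559/8080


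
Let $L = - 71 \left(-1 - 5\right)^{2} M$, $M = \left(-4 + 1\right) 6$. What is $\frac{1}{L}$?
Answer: $\frac{1}{46008} \approx 2.1735 \cdot 10^{-5}$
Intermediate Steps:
$M = -18$ ($M = \left(-3\right) 6 = -18$)
$L = 46008$ ($L = - 71 \left(-1 - 5\right)^{2} \left(-18\right) = - 71 \left(-6\right)^{2} \left(-18\right) = \left(-71\right) 36 \left(-18\right) = \left(-2556\right) \left(-18\right) = 46008$)
$\frac{1}{L} = \frac{1}{46008}$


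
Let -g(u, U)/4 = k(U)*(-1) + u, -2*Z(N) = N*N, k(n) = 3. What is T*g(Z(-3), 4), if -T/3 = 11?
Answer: -990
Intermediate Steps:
T = -33 (T = -3*11 = -33)
Z(N) = -N²/2 (Z(N) = -N*N/2 = -N²/2)
g(u, U) = 12 - 4*u (g(u, U) = -4*(3*(-1) + u) = -4*(-3 + u) = 12 - 4*u)
T*g(Z(-3), 4) = -33*(12 - (-2)*(-3)²) = -33*(12 - (-2)*9) = -33*(12 - 4*(-9/2)) = -33*(12 + 18) = -33*30 = -990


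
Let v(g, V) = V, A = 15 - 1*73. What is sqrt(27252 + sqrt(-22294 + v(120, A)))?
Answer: 2*sqrt(6813 + I*sqrt(1397)) ≈ 165.08 + 0.45282*I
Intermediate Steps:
A = -58 (A = 15 - 73 = -58)
sqrt(27252 + sqrt(-22294 + v(120, A))) = sqrt(27252 + sqrt(-22294 - 58)) = sqrt(27252 + sqrt(-22352)) = sqrt(27252 + 4*I*sqrt(1397))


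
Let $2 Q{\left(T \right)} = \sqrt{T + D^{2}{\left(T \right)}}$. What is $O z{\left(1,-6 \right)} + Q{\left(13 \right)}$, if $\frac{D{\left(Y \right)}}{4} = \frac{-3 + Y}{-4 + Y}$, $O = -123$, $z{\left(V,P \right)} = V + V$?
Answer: $-246 + \frac{\sqrt{2653}}{18} \approx -243.14$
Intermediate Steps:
$z{\left(V,P \right)} = 2 V$
$D{\left(Y \right)} = \frac{4 \left(-3 + Y\right)}{-4 + Y}$ ($D{\left(Y \right)} = 4 \frac{-3 + Y}{-4 + Y} = \frac{4 \left(-3 + Y\right)}{-4 + Y}$)
$Q{\left(T \right)} = \frac{\sqrt{T + \frac{16 \left(-3 + T\right)^{2}}{\left(-4 + T\right)^{2}}}}{2}$ ($Q{\left(T \right)} = \frac{\sqrt{T + \left(\frac{4 \left(-3 + T\right)}{-4 + T}\right)^{2}}}{2} = \frac{\sqrt{T + \frac{16 \left(-3 + T\right)^{2}}{\left(-4 + T\right)^{2}}}}{2}$)
$O z{\left(1,-6 \right)} + Q{\left(13 \right)} = - 123 \cdot 2 \cdot 1 + \frac{\sqrt{13 + \frac{16 \left(-3 + 13\right)^{2}}{\left(-4 + 13\right)^{2}}}}{2} = \left(-123\right) 2 + \frac{\sqrt{13 + \frac{16 \cdot 10^{2}}{81}}}{2} = -246 + \frac{\sqrt{13 + 16 \cdot \frac{1}{81} \cdot 100}}{2} = -246 + \frac{\sqrt{13 + \frac{1600}{81}}}{2} = -246 + \frac{\sqrt{\frac{2653}{81}}}{2} = -246 + \frac{\frac{1}{9} \sqrt{2653}}{2} = -246 + \frac{\sqrt{2653}}{18}$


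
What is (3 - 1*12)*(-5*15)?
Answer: 675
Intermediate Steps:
(3 - 1*12)*(-5*15) = (3 - 12)*(-75) = -9*(-75) = 675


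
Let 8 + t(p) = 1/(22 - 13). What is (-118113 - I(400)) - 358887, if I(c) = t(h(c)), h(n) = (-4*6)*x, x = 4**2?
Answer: -4292929/9 ≈ -4.7699e+5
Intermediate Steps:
x = 16
h(n) = -384 (h(n) = -4*6*16 = -24*16 = -384)
t(p) = -71/9 (t(p) = -8 + 1/(22 - 13) = -8 + 1/9 = -71/9)
I(c) = -71/9
(-118113 - I(400)) - 358887 = (-118113 - 1*(-71/9)) - 358887 = (-118113 + 71/9) - 358887 = -1062946/9 - 358887 = -4292929/9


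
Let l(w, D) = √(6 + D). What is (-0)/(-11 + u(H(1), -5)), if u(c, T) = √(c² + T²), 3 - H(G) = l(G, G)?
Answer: 0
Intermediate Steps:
H(G) = 3 - √(6 + G)
u(c, T) = √(T² + c²)
(-0)/(-11 + u(H(1), -5)) = (-0)/(-11 + √((-5)² + (3 - √(6 + 1))²)) = (-1*0)/(-11 + √(25 + (3 - √7)²)) = 0/(-11 + √(25 + (3 - √7)²)) = 0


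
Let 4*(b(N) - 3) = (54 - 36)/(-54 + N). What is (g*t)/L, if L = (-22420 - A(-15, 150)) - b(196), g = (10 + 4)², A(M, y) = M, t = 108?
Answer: -6011712/6363881 ≈ -0.94466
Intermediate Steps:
g = 196 (g = 14² = 196)
b(N) = 3 + 9/(2*(-54 + N)) (b(N) = 3 + ((54 - 36)/(-54 + N))/4 = 3 + (18/(-54 + N))/4 = 3 + 9/(2*(-54 + N)))
L = -6363881/284 (L = (-22420 - 1*(-15)) - 3*(-105 + 2*196)/(2*(-54 + 196)) = (-22420 + 15) - 3*(-105 + 392)/(2*142) = -22405 - 3*287/(2*142) = -22405 - 1*861/284 = -22405 - 861/284 = -6363881/284 ≈ -22408.)
(g*t)/L = (196*108)/(-6363881/284) = 21168*(-284/6363881) = -6011712/6363881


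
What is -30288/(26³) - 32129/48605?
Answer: -254605943/106785185 ≈ -2.3843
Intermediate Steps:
-30288/(26³) - 32129/48605 = -30288/17576 - 32129*1/48605 = -30288*1/17576 - 32129/48605 = -3786/2197 - 32129/48605 = -254605943/106785185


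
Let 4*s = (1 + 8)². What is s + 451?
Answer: 1885/4 ≈ 471.25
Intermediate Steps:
s = 81/4 (s = (1 + 8)²/4 = (¼)*9² = (¼)*81 = 81/4 ≈ 20.250)
s + 451 = 81/4 + 451 = 1885/4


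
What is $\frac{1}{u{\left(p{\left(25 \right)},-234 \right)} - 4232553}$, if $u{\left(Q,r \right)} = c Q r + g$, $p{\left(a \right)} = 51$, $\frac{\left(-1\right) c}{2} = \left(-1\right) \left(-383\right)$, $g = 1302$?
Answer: $\frac{1}{4910193} \approx 2.0366 \cdot 10^{-7}$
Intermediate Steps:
$c = -766$ ($c = - 2 \left(\left(-1\right) \left(-383\right)\right) = \left(-2\right) 383 = -766$)
$u{\left(Q,r \right)} = 1302 - 766 Q r$ ($u{\left(Q,r \right)} = - 766 Q r + 1302 = 1302 - 766 Q r$)
$\frac{1}{u{\left(p{\left(25 \right)},-234 \right)} - 4232553} = \frac{1}{\left(1302 - 39066 \left(-234\right)\right) - 4232553} = \frac{1}{\left(1302 + 9141444\right) - 4232553} = \frac{1}{9142746 - 4232553} = \frac{1}{4910193}$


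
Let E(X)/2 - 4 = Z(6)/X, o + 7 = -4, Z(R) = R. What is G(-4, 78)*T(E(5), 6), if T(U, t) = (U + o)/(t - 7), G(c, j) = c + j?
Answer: 222/5 ≈ 44.400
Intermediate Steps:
o = -11 (o = -7 - 4 = -11)
E(X) = 8 + 12/X (E(X) = 8 + 2*(6/X) = 8 + 12/X)
T(U, t) = (-11 + U)/(-7 + t) (T(U, t) = (U - 11)/(t - 7) = (-11 + U)/(-7 + t))
G(-4, 78)*T(E(5), 6) = (-4 + 78)*((-11 + (8 + 12/5))/(-7 + 6)) = 74*((-11 + (8 + 12*(1/5)))/(-1)) = 74*(-(-11 + (8 + 12/5))) = 74*(-(-11 + 52/5)) = 74*(-1*(-3/5)) = 74*(3/5) = 222/5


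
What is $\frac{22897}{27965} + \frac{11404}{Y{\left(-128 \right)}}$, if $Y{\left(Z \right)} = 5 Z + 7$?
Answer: $- \frac{43488437}{2528835} \approx -17.197$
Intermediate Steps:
$Y{\left(Z \right)} = 7 + 5 Z$
$\frac{22897}{27965} + \frac{11404}{Y{\left(-128 \right)}} = \frac{22897}{27965} + \frac{11404}{7 + 5 \left(-128\right)} = 22897 \cdot \frac{1}{27965} + \frac{11404}{7 - 640} = \frac{3271}{3995} + \frac{11404}{-633} = \frac{3271}{3995} + 11404 \left(- \frac{1}{633}\right) = \frac{3271}{3995} - \frac{11404}{633} = - \frac{43488437}{2528835}$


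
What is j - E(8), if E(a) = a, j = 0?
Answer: -8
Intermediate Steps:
j - E(8) = 0 - 1*8 = 0 - 8 = -8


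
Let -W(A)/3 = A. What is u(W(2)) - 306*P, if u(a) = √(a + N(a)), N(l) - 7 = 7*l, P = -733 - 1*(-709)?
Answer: 7344 + I*√41 ≈ 7344.0 + 6.4031*I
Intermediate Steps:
W(A) = -3*A
P = -24 (P = -733 + 709 = -24)
N(l) = 7 + 7*l
u(a) = √(7 + 8*a) (u(a) = √(a + (7 + 7*a)) = √(7 + 8*a))
u(W(2)) - 306*P = √(7 + 8*(-3*2)) - 306*(-24) = √(7 + 8*(-6)) + 7344 = √(7 - 48) + 7344 = √(-41) + 7344 = I*√41 + 7344 = 7344 + I*√41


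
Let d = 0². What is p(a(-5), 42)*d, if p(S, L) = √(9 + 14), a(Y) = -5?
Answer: 0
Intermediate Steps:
p(S, L) = √23
d = 0
p(a(-5), 42)*d = √23*0 = 0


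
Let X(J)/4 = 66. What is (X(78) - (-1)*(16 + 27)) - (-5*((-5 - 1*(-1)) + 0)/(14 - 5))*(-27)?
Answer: 367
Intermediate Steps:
X(J) = 264 (X(J) = 4*66 = 264)
(X(78) - (-1)*(16 + 27)) - (-5*((-5 - 1*(-1)) + 0)/(14 - 5))*(-27) = (264 - (-1)*(16 + 27)) - (-5*((-5 - 1*(-1)) + 0)/(14 - 5))*(-27) = (264 - (-1)*43) - (-5*((-5 + 1) + 0)/9)*(-27) = (264 - 1*(-43)) - (-5*(-4 + 0)/9)*(-27) = (264 + 43) - (-(-20)/9)*(-27) = 307 - (-5*(-4/9))*(-27) = 307 - 20*(-27)/9 = 307 - 1*(-60) = 307 + 60 = 367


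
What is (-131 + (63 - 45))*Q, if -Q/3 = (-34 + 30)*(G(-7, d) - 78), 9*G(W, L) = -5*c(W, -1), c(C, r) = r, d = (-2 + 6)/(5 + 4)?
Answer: 315044/3 ≈ 1.0501e+5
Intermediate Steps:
d = 4/9 ≈ 0.44444
G(W, L) = 5/9 (G(W, L) = (-5*(-1))/9 = (⅑)*5 = 5/9)
Q = -2788/3 (Q = -3*(-34 + 30)*(5/9 - 78) = -(-12)*(-697)/9 = -3*2788/9 = -2788/3 ≈ -929.33)
(-131 + (63 - 45))*Q = (-131 + (63 - 45))*(-2788/3) = (-131 + 18)*(-2788/3) = -113*(-2788/3) = 315044/3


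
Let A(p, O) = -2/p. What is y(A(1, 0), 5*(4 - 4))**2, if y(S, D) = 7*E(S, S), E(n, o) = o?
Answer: 196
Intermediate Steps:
y(S, D) = 7*S
y(A(1, 0), 5*(4 - 4))**2 = (7*(-2/1))**2 = (7*(-2*1))**2 = (7*(-2))**2 = (-14)**2 = 196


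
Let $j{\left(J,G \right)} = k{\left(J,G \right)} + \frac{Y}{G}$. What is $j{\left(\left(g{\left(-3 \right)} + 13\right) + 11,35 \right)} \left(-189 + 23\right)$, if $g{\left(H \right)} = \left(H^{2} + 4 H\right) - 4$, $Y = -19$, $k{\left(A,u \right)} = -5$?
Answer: $\frac{32204}{35} \approx 920.11$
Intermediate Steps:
$g{\left(H \right)} = -4 + H^{2} + 4 H$
$j{\left(J,G \right)} = -5 - \frac{19}{G}$
$j{\left(\left(g{\left(-3 \right)} + 13\right) + 11,35 \right)} \left(-189 + 23\right) = \left(-5 - \frac{19}{35}\right) \left(-189 + 23\right) = \left(-5 - \frac{19}{35}\right) \left(-166\right) = \left(- \frac{194}{35}\right) \left(-166\right) = \frac{32204}{35}$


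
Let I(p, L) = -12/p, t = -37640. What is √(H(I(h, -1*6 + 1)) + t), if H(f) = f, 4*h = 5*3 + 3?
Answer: 4*I*√21174/3 ≈ 194.02*I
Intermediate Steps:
h = 9/2 (h = (5*3 + 3)/4 = (15 + 3)/4 = (¼)*18 = 9/2 ≈ 4.5000)
√(H(I(h, -1*6 + 1)) + t) = √(-12/9/2 - 37640) = √(-12*2/9 - 37640) = √(-8/3 - 37640) = √(-112928/3) = 4*I*√21174/3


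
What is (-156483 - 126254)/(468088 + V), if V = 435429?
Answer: -282737/903517 ≈ -0.31293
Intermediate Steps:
(-156483 - 126254)/(468088 + V) = (-156483 - 126254)/(468088 + 435429) = -282737/903517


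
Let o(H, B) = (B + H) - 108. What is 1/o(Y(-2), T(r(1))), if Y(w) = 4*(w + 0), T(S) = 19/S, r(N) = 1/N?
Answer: -1/97 ≈ -0.010309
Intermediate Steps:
Y(w) = 4*w
o(H, B) = -108 + B + H
1/o(Y(-2), T(r(1))) = 1/(-108 + 19/(1/1) + 4*(-2)) = 1/(-108 + 19/1 - 8) = 1/(-108 + 19*1 - 8) = 1/(-108 + 19 - 8) = 1/(-97) = -1/97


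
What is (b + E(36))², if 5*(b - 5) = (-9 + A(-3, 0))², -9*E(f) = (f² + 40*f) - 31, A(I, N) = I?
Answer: 144096016/2025 ≈ 71159.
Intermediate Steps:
E(f) = 31/9 - 40*f/9 - f²/9 (E(f) = -((f² + 40*f) - 31)/9 = -(-31 + f² + 40*f)/9 = 31/9 - 40*f/9 - f²/9)
b = 169/5 (b = 5 + (-9 - 3)²/5 = 5 + (⅕)*(-12)² = 5 + (⅕)*144 = 5 + 144/5 = 169/5 ≈ 33.800)
(b + E(36))² = (169/5 + (31/9 - 40/9*36 - ⅑*36²))² = (169/5 + (31/9 - 160 - ⅑*1296))² = (169/5 + (31/9 - 160 - 144))² = (169/5 - 2705/9)² = (-12004/45)² = 144096016/2025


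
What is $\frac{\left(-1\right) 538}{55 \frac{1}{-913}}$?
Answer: $\frac{44654}{5} \approx 8930.8$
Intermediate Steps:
$\frac{\left(-1\right) 538}{55 \frac{1}{-913}} = - \frac{538}{55 \left(- \frac{1}{913}\right)} = - \frac{538}{- \frac{5}{83}} = \left(-538\right) \left(- \frac{83}{5}\right) = \frac{44654}{5}$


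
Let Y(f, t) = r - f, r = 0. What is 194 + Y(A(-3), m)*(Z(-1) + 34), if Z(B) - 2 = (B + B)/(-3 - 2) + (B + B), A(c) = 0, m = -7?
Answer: 194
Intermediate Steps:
Z(B) = 2 + 8*B/5 (Z(B) = 2 + ((B + B)/(-3 - 2) + (B + B)) = 2 + ((2*B)/(-5) + 2*B) = 2 + ((2*B)*(-1/5) + 2*B) = 2 + (-2*B/5 + 2*B) = 2 + 8*B/5)
Y(f, t) = -f (Y(f, t) = 0 - f = -f)
194 + Y(A(-3), m)*(Z(-1) + 34) = 194 + (-1*0)*((2 + (8/5)*(-1)) + 34) = 194 + 0*((2 - 8/5) + 34) = 194 + 0*(2/5 + 34) = 194 + 0*(172/5) = 194 + 0 = 194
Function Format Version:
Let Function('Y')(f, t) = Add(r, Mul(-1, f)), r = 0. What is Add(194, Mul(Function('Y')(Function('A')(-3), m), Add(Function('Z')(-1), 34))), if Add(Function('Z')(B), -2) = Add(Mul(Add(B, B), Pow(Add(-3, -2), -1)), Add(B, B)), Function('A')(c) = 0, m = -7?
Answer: 194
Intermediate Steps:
Function('Z')(B) = Add(2, Mul(Rational(8, 5), B)) (Function('Z')(B) = Add(2, Add(Mul(Add(B, B), Pow(Add(-3, -2), -1)), Add(B, B))) = Add(2, Add(Mul(Mul(2, B), Pow(-5, -1)), Mul(2, B))) = Add(2, Add(Mul(Mul(2, B), Rational(-1, 5)), Mul(2, B))) = Add(2, Add(Mul(Rational(-2, 5), B), Mul(2, B))) = Add(2, Mul(Rational(8, 5), B)))
Function('Y')(f, t) = Mul(-1, f) (Function('Y')(f, t) = Add(0, Mul(-1, f)) = Mul(-1, f))
Add(194, Mul(Function('Y')(Function('A')(-3), m), Add(Function('Z')(-1), 34))) = Add(194, Mul(Mul(-1, 0), Add(Add(2, Mul(Rational(8, 5), -1)), 34))) = Add(194, Mul(0, Add(Add(2, Rational(-8, 5)), 34))) = Add(194, Mul(0, Add(Rational(2, 5), 34))) = Add(194, Mul(0, Rational(172, 5))) = Add(194, 0) = 194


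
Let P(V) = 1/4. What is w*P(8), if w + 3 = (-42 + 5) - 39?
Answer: -79/4 ≈ -19.750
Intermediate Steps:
w = -79 (w = -3 + ((-42 + 5) - 39) = -3 + (-37 - 39) = -3 - 76 = -79)
P(V) = ¼
w*P(8) = -79*¼ = -79/4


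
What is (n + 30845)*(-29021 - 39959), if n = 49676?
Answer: -5554338580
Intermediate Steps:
(n + 30845)*(-29021 - 39959) = (49676 + 30845)*(-29021 - 39959) = 80521*(-68980) = -5554338580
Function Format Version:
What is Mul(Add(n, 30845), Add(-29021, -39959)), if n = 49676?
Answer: -5554338580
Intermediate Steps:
Mul(Add(n, 30845), Add(-29021, -39959)) = Mul(Add(49676, 30845), Add(-29021, -39959)) = Mul(80521, -68980) = -5554338580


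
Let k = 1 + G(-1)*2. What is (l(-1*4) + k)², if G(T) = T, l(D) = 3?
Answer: 4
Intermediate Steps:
k = -1 (k = 1 - 1*2 = 1 - 2 = -1)
(l(-1*4) + k)² = (3 - 1)² = 2² = 4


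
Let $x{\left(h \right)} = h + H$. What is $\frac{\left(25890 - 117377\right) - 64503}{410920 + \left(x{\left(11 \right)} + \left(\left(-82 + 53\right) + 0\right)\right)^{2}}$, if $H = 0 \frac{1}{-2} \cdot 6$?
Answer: $- \frac{77995}{205622} \approx -0.37931$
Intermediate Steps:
$H = 0$ ($H = 0 \left(\left(- \frac{1}{2}\right) 6\right) = 0 \left(-3\right) = 0$)
$x{\left(h \right)} = h$ ($x{\left(h \right)} = h + 0 = h$)
$\frac{\left(25890 - 117377\right) - 64503}{410920 + \left(x{\left(11 \right)} + \left(\left(-82 + 53\right) + 0\right)\right)^{2}} = \frac{\left(25890 - 117377\right) - 64503}{410920 + \left(11 + \left(\left(-82 + 53\right) + 0\right)\right)^{2}} = \frac{\left(25890 - 117377\right) - 64503}{410920 + \left(11 + \left(-29 + 0\right)\right)^{2}} = \frac{-91487 - 64503}{410920 + \left(11 - 29\right)^{2}} = - \frac{155990}{410920 + \left(-18\right)^{2}} = - \frac{155990}{410920 + 324} = - \frac{155990}{411244} = \left(-155990\right) \frac{1}{411244} = - \frac{77995}{205622}$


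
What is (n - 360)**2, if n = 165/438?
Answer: 2756775025/21316 ≈ 1.2933e+5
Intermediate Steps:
n = 55/146 (n = 165*(1/438) = 55/146 ≈ 0.37671)
(n - 360)**2 = (55/146 - 360)**2 = (-52505/146)**2 = 2756775025/21316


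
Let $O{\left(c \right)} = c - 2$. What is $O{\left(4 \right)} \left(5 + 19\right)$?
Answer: $48$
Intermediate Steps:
$O{\left(c \right)} = -2 + c$
$O{\left(4 \right)} \left(5 + 19\right) = \left(-2 + 4\right) \left(5 + 19\right) = 2 \cdot 24 = 48$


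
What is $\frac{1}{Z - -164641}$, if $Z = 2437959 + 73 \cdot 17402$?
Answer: $\frac{1}{3872946} \approx 2.582 \cdot 10^{-7}$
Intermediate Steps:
$Z = 3708305$ ($Z = 2437959 + 1270346 = 3708305$)
$\frac{1}{Z - -164641} = \frac{1}{3708305 - -164641} = \frac{1}{3708305 + \left(-2018085 + 2182726\right)} = \frac{1}{3708305 + 164641} = \frac{1}{3872946}$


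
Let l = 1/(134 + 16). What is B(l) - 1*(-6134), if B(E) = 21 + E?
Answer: 923251/150 ≈ 6155.0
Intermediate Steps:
l = 1/150 ≈ 0.0066667
B(l) - 1*(-6134) = (21 + 1/150) - 1*(-6134) = 3151/150 + 6134 = 923251/150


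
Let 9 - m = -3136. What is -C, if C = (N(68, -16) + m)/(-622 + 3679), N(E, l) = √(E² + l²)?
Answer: -3145/3057 - 4*√305/3057 ≈ -1.0516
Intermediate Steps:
m = 3145 (m = 9 - 1*(-3136) = 9 + 3136 = 3145)
C = 3145/3057 + 4*√305/3057 (C = (√(68² + (-16)²) + 3145)/(-622 + 3679) = (√(4624 + 256) + 3145)/3057 = (√4880 + 3145)*(1/3057) = (4*√305 + 3145)*(1/3057) = (3145 + 4*√305)*(1/3057) = 3145/3057 + 4*√305/3057 ≈ 1.0516)
-C = -(3145/3057 + 4*√305/3057) = -3145/3057 - 4*√305/3057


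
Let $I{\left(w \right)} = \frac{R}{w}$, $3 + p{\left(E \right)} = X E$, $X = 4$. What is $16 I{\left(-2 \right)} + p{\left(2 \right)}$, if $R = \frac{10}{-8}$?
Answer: $15$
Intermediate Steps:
$R = - \frac{5}{4}$ ($R = 10 \left(- \frac{1}{8}\right) = - \frac{5}{4} \approx -1.25$)
$p{\left(E \right)} = -3 + 4 E$
$I{\left(w \right)} = - \frac{5}{4 w}$
$16 I{\left(-2 \right)} + p{\left(2 \right)} = 16 \left(- \frac{5}{4 \left(-2\right)}\right) + \left(-3 + 4 \cdot 2\right) = 16 \left(\left(- \frac{5}{4}\right) \left(- \frac{1}{2}\right)\right) + \left(-3 + 8\right) = 16 \cdot \frac{5}{8} + 5 = 10 + 5 = 15$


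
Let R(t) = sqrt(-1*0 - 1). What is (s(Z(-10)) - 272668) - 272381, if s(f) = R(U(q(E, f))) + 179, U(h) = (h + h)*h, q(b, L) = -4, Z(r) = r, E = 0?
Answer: -544870 + I ≈ -5.4487e+5 + 1.0*I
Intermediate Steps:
U(h) = 2*h**2 (U(h) = (2*h)*h = 2*h**2)
R(t) = I (R(t) = sqrt(0 - 1) = sqrt(-1) = I)
s(f) = 179 + I (s(f) = I + 179 = 179 + I)
(s(Z(-10)) - 272668) - 272381 = ((179 + I) - 272668) - 272381 = (-272489 + I) - 272381 = -544870 + I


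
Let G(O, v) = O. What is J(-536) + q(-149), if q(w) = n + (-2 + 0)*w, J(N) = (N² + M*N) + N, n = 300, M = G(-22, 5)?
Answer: 299150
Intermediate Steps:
M = -22
J(N) = N² - 21*N (J(N) = (N² - 22*N) + N = N² - 21*N)
q(w) = 300 - 2*w (q(w) = 300 + (-2 + 0)*w = 300 - 2*w)
J(-536) + q(-149) = -536*(-21 - 536) + (300 - 2*(-149)) = -536*(-557) + (300 + 298) = 298552 + 598 = 299150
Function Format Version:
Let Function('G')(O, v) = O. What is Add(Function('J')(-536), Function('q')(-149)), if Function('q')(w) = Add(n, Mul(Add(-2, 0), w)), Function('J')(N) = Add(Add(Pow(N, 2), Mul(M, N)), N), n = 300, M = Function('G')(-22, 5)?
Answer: 299150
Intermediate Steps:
M = -22
Function('J')(N) = Add(Pow(N, 2), Mul(-21, N)) (Function('J')(N) = Add(Add(Pow(N, 2), Mul(-22, N)), N) = Add(Pow(N, 2), Mul(-21, N)))
Function('q')(w) = Add(300, Mul(-2, w)) (Function('q')(w) = Add(300, Mul(Add(-2, 0), w)) = Add(300, Mul(-2, w)))
Add(Function('J')(-536), Function('q')(-149)) = Add(Mul(-536, Add(-21, -536)), Add(300, Mul(-2, -149))) = Add(Mul(-536, -557), Add(300, 298)) = Add(298552, 598) = 299150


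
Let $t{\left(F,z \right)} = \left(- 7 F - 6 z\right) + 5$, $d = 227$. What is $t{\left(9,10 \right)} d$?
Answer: $-26786$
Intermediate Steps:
$t{\left(F,z \right)} = 5 - 7 F - 6 z$
$t{\left(9,10 \right)} d = \left(5 - 63 - 60\right) 227 = \left(-118\right) 227 = -26786$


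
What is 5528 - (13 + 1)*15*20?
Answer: 1328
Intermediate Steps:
5528 - (13 + 1)*15*20 = 5528 - 14*15*20 = 5528 - 210*20 = 5528 - 1*4200 = 5528 - 4200 = 1328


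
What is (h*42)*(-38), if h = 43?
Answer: -68628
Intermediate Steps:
(h*42)*(-38) = (43*42)*(-38) = 1806*(-38) = -68628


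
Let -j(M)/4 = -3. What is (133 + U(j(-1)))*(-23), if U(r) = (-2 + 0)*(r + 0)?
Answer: -2507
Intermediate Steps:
j(M) = 12 (j(M) = -4*(-3) = 12)
U(r) = -2*r
(133 + U(j(-1)))*(-23) = (133 - 2*12)*(-23) = (133 - 24)*(-23) = 109*(-23) = -2507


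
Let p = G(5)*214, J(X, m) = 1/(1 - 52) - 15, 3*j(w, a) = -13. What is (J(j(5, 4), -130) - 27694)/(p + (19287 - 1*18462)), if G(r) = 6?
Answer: -1413160/107559 ≈ -13.138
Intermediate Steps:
j(w, a) = -13/3 (j(w, a) = (1/3)*(-13) = -13/3)
J(X, m) = -766/51 (J(X, m) = 1/(-51) - 15 = -1/51 - 15 = -766/51)
p = 1284 (p = 6*214 = 1284)
(J(j(5, 4), -130) - 27694)/(p + (19287 - 1*18462)) = (-766/51 - 27694)/(1284 + (19287 - 1*18462)) = -1413160/(51*(1284 + (19287 - 18462))) = -1413160/(51*(1284 + 825)) = -1413160/51/2109 = -1413160/51*1/2109 = -1413160/107559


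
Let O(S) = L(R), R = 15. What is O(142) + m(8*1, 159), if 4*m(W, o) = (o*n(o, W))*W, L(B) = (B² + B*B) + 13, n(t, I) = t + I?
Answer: 53569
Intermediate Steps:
n(t, I) = I + t
L(B) = 13 + 2*B² (L(B) = (B² + B²) + 13 = 2*B² + 13 = 13 + 2*B²)
m(W, o) = W*o*(W + o)/4 (m(W, o) = ((o*(W + o))*W)/4 = (W*o*(W + o))/4 = W*o*(W + o)/4)
O(S) = 463 (O(S) = 13 + 2*15² = 13 + 2*225 = 13 + 450 = 463)
O(142) + m(8*1, 159) = 463 + (¼)*(8*1)*159*(8*1 + 159) = 463 + (¼)*8*159*(8 + 159) = 463 + (¼)*8*159*167 = 463 + 53106 = 53569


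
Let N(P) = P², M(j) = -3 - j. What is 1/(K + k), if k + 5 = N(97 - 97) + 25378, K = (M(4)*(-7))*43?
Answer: 1/27480 ≈ 3.6390e-5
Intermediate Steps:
K = 2107 (K = ((-3 - 1*4)*(-7))*43 = ((-3 - 4)*(-7))*43 = -7*(-7)*43 = 49*43 = 2107)
k = 25373 (k = -5 + ((97 - 97)² + 25378) = -5 + (0² + 25378) = -5 + (0 + 25378) = -5 + 25378 = 25373)
1/(K + k) = 1/(2107 + 25373) = 1/27480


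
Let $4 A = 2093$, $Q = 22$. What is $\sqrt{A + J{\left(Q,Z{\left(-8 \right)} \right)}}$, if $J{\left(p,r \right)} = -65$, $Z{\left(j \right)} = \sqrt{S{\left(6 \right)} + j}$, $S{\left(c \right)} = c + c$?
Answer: $\frac{\sqrt{1833}}{2} \approx 21.407$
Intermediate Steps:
$S{\left(c \right)} = 2 c$
$A = \frac{2093}{4}$ ($A = \frac{1}{4} \cdot 2093 = \frac{2093}{4} \approx 523.25$)
$Z{\left(j \right)} = \sqrt{12 + j}$ ($Z{\left(j \right)} = \sqrt{2 \cdot 6 + j} = \sqrt{12 + j}$)
$\sqrt{A + J{\left(Q,Z{\left(-8 \right)} \right)}} = \sqrt{\frac{2093}{4} - 65} = \sqrt{\frac{1833}{4}} = \frac{\sqrt{1833}}{2}$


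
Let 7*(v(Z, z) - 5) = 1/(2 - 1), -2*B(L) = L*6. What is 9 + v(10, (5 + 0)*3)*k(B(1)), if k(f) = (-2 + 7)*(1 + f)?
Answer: -297/7 ≈ -42.429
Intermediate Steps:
B(L) = -3*L (B(L) = -L*6/2 = -3*L)
k(f) = 5 + 5*f (k(f) = 5*(1 + f) = 5 + 5*f)
v(Z, z) = 36/7 (v(Z, z) = 5 + 1/(7*(2 - 1)) = 5 + (1/7)/1 = 5 + (1/7)*1 = 5 + 1/7 = 36/7)
9 + v(10, (5 + 0)*3)*k(B(1)) = 9 + 36*(5 + 5*(-3*1))/7 = 9 + 36*(5 + 5*(-3))/7 = 9 + 36*(5 - 15)/7 = 9 + (36/7)*(-10) = 9 - 360/7 = -297/7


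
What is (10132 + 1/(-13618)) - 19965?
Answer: -133905795/13618 ≈ -9833.0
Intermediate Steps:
(10132 + 1/(-13618)) - 19965 = (10132 - 1/13618) - 19965 = 137977575/13618 - 19965 = -133905795/13618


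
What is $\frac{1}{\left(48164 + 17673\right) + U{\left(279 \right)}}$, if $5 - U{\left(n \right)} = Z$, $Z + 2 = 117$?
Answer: $\frac{1}{65727} \approx 1.5214 \cdot 10^{-5}$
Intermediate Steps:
$Z = 115$ ($Z = -2 + 117 = 115$)
$U{\left(n \right)} = -110$ ($U{\left(n \right)} = 5 - 115 = -110$)
$\frac{1}{\left(48164 + 17673\right) + U{\left(279 \right)}} = \frac{1}{\left(48164 + 17673\right) - 110} = \frac{1}{65837 - 110} = \frac{1}{65727}$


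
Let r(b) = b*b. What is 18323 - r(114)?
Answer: 5327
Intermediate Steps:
r(b) = b²
18323 - r(114) = 18323 - 1*114² = 18323 - 1*12996 = 18323 - 12996 = 5327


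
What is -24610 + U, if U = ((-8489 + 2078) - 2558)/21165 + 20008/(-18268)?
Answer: -2378963087303/96660555 ≈ -24612.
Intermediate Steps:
U = -146828753/96660555 (U = (-6411 - 2558)*(1/21165) + 20008*(-1/18268) = -8969*1/21165 - 5002/4567 = -8969/21165 - 5002/4567 = -146828753/96660555 ≈ -1.5190)
-24610 + U = -24610 - 146828753/96660555 = -2378963087303/96660555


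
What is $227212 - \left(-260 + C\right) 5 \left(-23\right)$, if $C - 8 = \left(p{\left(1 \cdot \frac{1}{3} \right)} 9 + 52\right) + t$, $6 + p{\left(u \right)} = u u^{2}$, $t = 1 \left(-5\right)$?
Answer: $\frac{592396}{3} \approx 1.9747 \cdot 10^{5}$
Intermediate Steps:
$t = -5$
$p{\left(u \right)} = -6 + u^{3}$ ($p{\left(u \right)} = -6 + u u^{2} = -6 + u^{3}$)
$C = \frac{4}{3}$ ($C = 8 + \left(\left(\left(-6 + \left(1 \cdot \frac{1}{3}\right)^{3}\right) 9 + 52\right) - 5\right) = 8 + \left(\left(\left(-6 + \left(\frac{1}{3}\right)^{3}\right) 9 + 52\right) - 5\right) = 8 + \left(\left(\left(-6 + \frac{1}{27}\right) 9 + 52\right) - 5\right) = 8 + \left(\left(\left(- \frac{161}{27}\right) 9 + 52\right) - 5\right) = 8 + \left(\left(- \frac{161}{3} + 52\right) - 5\right) = 8 - \frac{20}{3} = \frac{4}{3} \approx 1.3333$)
$227212 - \left(-260 + C\right) 5 \left(-23\right) = 227212 - \left(-260 + \frac{4}{3}\right) 5 \left(-23\right) = 227212 - \left(- \frac{776}{3}\right) \left(-115\right) = 227212 - \frac{89240}{3} = \frac{592396}{3}$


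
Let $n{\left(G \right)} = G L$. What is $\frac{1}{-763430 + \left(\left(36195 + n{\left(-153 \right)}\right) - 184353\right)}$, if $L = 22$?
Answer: $- \frac{1}{914954} \approx -1.093 \cdot 10^{-6}$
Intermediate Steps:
$n{\left(G \right)} = 22 G$ ($n{\left(G \right)} = G 22 = 22 G$)
$\frac{1}{-763430 + \left(\left(36195 + n{\left(-153 \right)}\right) - 184353\right)} = \frac{1}{-763430 + \left(\left(36195 + 22 \left(-153\right)\right) - 184353\right)} = \frac{1}{-763430 + \left(\left(36195 - 3366\right) - 184353\right)} = \frac{1}{-763430 + \left(32829 - 184353\right)} = \frac{1}{-763430 - 151524} = \frac{1}{-914954} = - \frac{1}{914954}$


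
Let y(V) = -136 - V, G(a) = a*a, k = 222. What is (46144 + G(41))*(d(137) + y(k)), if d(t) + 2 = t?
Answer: -10664975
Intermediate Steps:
G(a) = a²
d(t) = -2 + t
(46144 + G(41))*(d(137) + y(k)) = (46144 + 41²)*((-2 + 137) + (-136 - 1*222)) = (46144 + 1681)*(135 + (-136 - 222)) = 47825*(135 - 358) = 47825*(-223) = -10664975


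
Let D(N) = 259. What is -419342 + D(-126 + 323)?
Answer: -419083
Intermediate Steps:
-419342 + D(-126 + 323) = -419342 + 259 = -419083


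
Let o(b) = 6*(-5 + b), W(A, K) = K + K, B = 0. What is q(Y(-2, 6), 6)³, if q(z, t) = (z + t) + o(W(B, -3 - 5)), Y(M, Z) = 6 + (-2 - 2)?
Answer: -1643032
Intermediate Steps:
W(A, K) = 2*K
o(b) = -30 + 6*b
Y(M, Z) = 2 (Y(M, Z) = 6 - 4 = 2)
q(z, t) = -126 + t + z (q(z, t) = (z + t) + (-30 + 6*(2*(-3 - 5))) = (t + z) + (-30 + 6*(2*(-8))) = (t + z) + (-30 + 6*(-16)) = (t + z) + (-30 - 96) = (t + z) - 126 = -126 + t + z)
q(Y(-2, 6), 6)³ = (-126 + 6 + 2)³ = (-118)³ = -1643032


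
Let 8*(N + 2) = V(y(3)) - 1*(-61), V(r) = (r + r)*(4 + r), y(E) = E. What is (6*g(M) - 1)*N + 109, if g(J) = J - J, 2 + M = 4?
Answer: 785/8 ≈ 98.125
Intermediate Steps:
M = 2 (M = -2 + 4 = 2)
g(J) = 0
V(r) = 2*r*(4 + r) (V(r) = (2*r)*(4 + r) = 2*r*(4 + r))
N = 87/8 (N = -2 + (2*3*(4 + 3) - 1*(-61))/8 = -2 + (2*3*7 + 61)/8 = -2 + (42 + 61)/8 = -2 + (⅛)*103 = -2 + 103/8 = 87/8 ≈ 10.875)
(6*g(M) - 1)*N + 109 = (6*0 - 1)*(87/8) + 109 = (0 - 1)*(87/8) + 109 = -1*87/8 + 109 = -87/8 + 109 = 785/8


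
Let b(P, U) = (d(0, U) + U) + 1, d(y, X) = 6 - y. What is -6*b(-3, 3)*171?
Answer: -10260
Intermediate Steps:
b(P, U) = 7 + U (b(P, U) = ((6 - 1*0) + U) + 1 = ((6 + 0) + U) + 1 = (6 + U) + 1 = 7 + U)
-6*b(-3, 3)*171 = -6*(7 + 3)*171 = -6*10*171 = -60*171 = -10260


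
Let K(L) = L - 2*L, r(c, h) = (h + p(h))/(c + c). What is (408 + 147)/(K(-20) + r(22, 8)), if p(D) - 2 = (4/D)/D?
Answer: 130240/4747 ≈ 27.436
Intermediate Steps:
p(D) = 2 + 4/D**2 (p(D) = 2 + (4/D)/D = 2 + 4/D**2)
r(c, h) = (2 + h + 4/h**2)/(2*c) (r(c, h) = (h + (2 + 4/h**2))/(c + c) = (2 + h + 4/h**2)/((2*c)) = (2 + h + 4/h**2)*(1/(2*c)) = (2 + h + 4/h**2)/(2*c))
K(L) = -L
(408 + 147)/(K(-20) + r(22, 8)) = (408 + 147)/(-1*(-20) + (2 + 8**2 + (1/2)*8**3)/(22*8**2)) = 555/(20 + (1/22)*(1/64)*(2 + 64 + (1/2)*512)) = 555/(20 + (1/22)*(1/64)*(2 + 64 + 256)) = 555/(20 + (1/22)*(1/64)*322) = 555/(20 + 161/704) = 555/(14241/704) = 555*(704/14241) = 130240/4747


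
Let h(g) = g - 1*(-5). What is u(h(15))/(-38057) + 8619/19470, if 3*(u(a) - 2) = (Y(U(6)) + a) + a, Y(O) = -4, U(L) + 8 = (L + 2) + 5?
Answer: 109246901/246989930 ≈ 0.44231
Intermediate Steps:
U(L) = -1 + L (U(L) = -8 + ((L + 2) + 5) = -8 + ((2 + L) + 5) = -8 + (7 + L) = -1 + L)
h(g) = 5 + g (h(g) = g + 5 = 5 + g)
u(a) = ⅔ + 2*a/3 (u(a) = 2 + ((-4 + a) + a)/3 = 2 + (-4 + 2*a)/3 = 2 + (-4/3 + 2*a/3) = ⅔ + 2*a/3)
u(h(15))/(-38057) + 8619/19470 = (⅔ + 2*(5 + 15)/3)/(-38057) + 8619/19470 = (⅔ + (⅔)*20)*(-1/38057) + 8619*(1/19470) = (⅔ + 40/3)*(-1/38057) + 2873/6490 = 14*(-1/38057) + 2873/6490 = -14/38057 + 2873/6490 = 109246901/246989930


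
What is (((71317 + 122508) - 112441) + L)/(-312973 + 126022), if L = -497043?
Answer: 138553/62317 ≈ 2.2234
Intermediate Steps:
(((71317 + 122508) - 112441) + L)/(-312973 + 126022) = (((71317 + 122508) - 112441) - 497043)/(-312973 + 126022) = ((193825 - 112441) - 497043)/(-186951) = (81384 - 497043)*(-1/186951) = -415659*(-1/186951) = 138553/62317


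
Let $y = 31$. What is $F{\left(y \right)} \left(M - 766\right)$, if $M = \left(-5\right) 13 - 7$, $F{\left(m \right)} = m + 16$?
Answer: $-39386$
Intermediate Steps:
$F{\left(m \right)} = 16 + m$
$M = -72$ ($M = -65 - 7 = -72$)
$F{\left(y \right)} \left(M - 766\right) = \left(16 + 31\right) \left(-72 - 766\right) = 47 \left(-838\right) = -39386$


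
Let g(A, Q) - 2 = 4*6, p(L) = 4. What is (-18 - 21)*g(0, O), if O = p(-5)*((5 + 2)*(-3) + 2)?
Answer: -1014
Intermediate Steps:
O = -76 (O = 4*((5 + 2)*(-3) + 2) = 4*(7*(-3) + 2) = 4*(-21 + 2) = 4*(-19) = -76)
g(A, Q) = 26 (g(A, Q) = 2 + 4*6 = 2 + 24 = 26)
(-18 - 21)*g(0, O) = (-18 - 21)*26 = -39*26 = -1014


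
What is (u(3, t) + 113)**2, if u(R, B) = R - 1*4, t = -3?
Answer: 12544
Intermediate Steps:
u(R, B) = -4 + R (u(R, B) = R - 4 = -4 + R)
(u(3, t) + 113)**2 = ((-4 + 3) + 113)**2 = (-1 + 113)**2 = 112**2 = 12544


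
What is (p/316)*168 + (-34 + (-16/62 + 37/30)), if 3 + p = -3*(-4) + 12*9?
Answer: 2143693/73470 ≈ 29.178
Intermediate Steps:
p = 117 (p = -3 + (-3*(-4) + 12*9) = -3 + (12 + 108) = -3 + 120 = 117)
(p/316)*168 + (-34 + (-16/62 + 37/30)) = (117/316)*168 + (-34 + (-16/62 + 37/30)) = (117*(1/316))*168 + (-34 + (-16*1/62 + 37*(1/30))) = (117/316)*168 + (-34 + (-8/31 + 37/30)) = 4914/79 + (-34 + 907/930) = 4914/79 - 30713/930 = 2143693/73470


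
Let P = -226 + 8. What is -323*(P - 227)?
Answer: 143735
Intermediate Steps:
P = -218
-323*(P - 227) = -323*(-218 - 227) = -323*(-445) = 143735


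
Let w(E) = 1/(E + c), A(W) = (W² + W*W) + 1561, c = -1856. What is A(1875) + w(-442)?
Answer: 16161399677/2298 ≈ 7.0328e+6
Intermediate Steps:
A(W) = 1561 + 2*W² (A(W) = (W² + W²) + 1561 = 2*W² + 1561 = 1561 + 2*W²)
w(E) = 1/(-1856 + E) (w(E) = 1/(E - 1856) = 1/(-1856 + E))
A(1875) + w(-442) = (1561 + 2*1875²) + 1/(-1856 - 442) = (1561 + 2*3515625) + 1/(-2298) = (1561 + 7031250) - 1/2298 = 7032811 - 1/2298 = 16161399677/2298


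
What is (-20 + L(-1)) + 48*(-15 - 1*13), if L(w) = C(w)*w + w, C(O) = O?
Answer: -1364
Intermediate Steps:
L(w) = w + w² (L(w) = w*w + w = w² + w = w + w²)
(-20 + L(-1)) + 48*(-15 - 1*13) = (-20 - (1 - 1)) + 48*(-15 - 1*13) = (-20 - 1*0) + 48*(-15 - 13) = (-20 + 0) + 48*(-28) = -20 - 1344 = -1364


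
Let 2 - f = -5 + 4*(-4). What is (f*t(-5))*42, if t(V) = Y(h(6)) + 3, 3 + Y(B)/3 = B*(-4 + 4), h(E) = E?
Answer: -5796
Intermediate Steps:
Y(B) = -9 (Y(B) = -9 + 3*(B*(-4 + 4)) = -9 + 3*(B*0) = -9 + 3*0 = -9 + 0 = -9)
f = 23 (f = 2 - (-5 + 4*(-4)) = 2 - (-5 - 16) = 2 - 1*(-21) = 2 + 21 = 23)
t(V) = -6 (t(V) = -9 + 3 = -6)
(f*t(-5))*42 = (23*(-6))*42 = -138*42 = -5796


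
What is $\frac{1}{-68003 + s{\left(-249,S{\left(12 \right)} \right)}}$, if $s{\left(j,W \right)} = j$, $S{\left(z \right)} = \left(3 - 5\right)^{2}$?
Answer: $- \frac{1}{68252} \approx -1.4652 \cdot 10^{-5}$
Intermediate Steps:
$S{\left(z \right)} = 4$ ($S{\left(z \right)} = \left(-2\right)^{2} = 4$)
$\frac{1}{-68003 + s{\left(-249,S{\left(12 \right)} \right)}} = \frac{1}{-68003 - 249} = \frac{1}{-68252} = - \frac{1}{68252}$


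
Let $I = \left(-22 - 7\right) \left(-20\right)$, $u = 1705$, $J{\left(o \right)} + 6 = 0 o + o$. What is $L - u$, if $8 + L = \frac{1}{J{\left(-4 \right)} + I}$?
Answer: $- \frac{976409}{570} \approx -1713.0$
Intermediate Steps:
$J{\left(o \right)} = -6 + o$ ($J{\left(o \right)} = -6 + \left(0 o + o\right) = -6 + \left(0 + o\right) = -6 + o$)
$I = 580$ ($I = \left(-29\right) \left(-20\right) = 580$)
$L = - \frac{4559}{570}$ ($L = -8 + \frac{1}{\left(-6 - 4\right) + 580} = -8 + \frac{1}{-10 + 580} = -8 + \frac{1}{570} = - \frac{4559}{570} \approx -7.9982$)
$L - u = - \frac{4559}{570} - 1705 = - \frac{976409}{570}$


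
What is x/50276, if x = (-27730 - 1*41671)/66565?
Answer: -69401/3346621940 ≈ -2.0738e-5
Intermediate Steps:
x = -69401/66565 (x = (-27730 - 41671)*(1/66565) = -69401*1/66565 = -69401/66565 ≈ -1.0426)
x/50276 = -69401/66565/50276 = -69401/66565*1/50276 = -69401/3346621940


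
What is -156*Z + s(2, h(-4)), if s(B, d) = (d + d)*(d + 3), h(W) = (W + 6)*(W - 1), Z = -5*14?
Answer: 11060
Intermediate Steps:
Z = -70
h(W) = (-1 + W)*(6 + W) (h(W) = (6 + W)*(-1 + W) = (-1 + W)*(6 + W))
s(B, d) = 2*d*(3 + d) (s(B, d) = (2*d)*(3 + d) = 2*d*(3 + d))
-156*Z + s(2, h(-4)) = -156*(-70) + 2*(-6 + (-4)² + 5*(-4))*(3 + (-6 + (-4)² + 5*(-4))) = 10920 + 2*(-6 + 16 - 20)*(3 + (-6 + 16 - 20)) = 10920 + 2*(-10)*(3 - 10) = 10920 + 2*(-10)*(-7) = 10920 + 140 = 11060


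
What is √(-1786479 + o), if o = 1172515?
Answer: 2*I*√153491 ≈ 783.56*I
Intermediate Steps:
√(-1786479 + o) = √(-1786479 + 1172515) = √(-613964) = 2*I*√153491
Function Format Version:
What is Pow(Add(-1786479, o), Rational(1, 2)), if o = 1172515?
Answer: Mul(2, I, Pow(153491, Rational(1, 2))) ≈ Mul(783.56, I)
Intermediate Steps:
Pow(Add(-1786479, o), Rational(1, 2)) = Pow(Add(-1786479, 1172515), Rational(1, 2)) = Pow(-613964, Rational(1, 2)) = Mul(2, I, Pow(153491, Rational(1, 2)))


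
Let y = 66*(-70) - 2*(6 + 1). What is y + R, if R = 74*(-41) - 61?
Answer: -7729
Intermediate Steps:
y = -4634 (y = -4620 - 2*7 = -4620 - 14 = -4634)
R = -3095 (R = -3034 - 61 = -3095)
y + R = -4634 - 3095 = -7729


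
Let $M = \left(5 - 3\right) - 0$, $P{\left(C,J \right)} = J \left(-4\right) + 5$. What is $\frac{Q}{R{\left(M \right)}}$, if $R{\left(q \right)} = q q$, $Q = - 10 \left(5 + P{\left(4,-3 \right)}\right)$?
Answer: $-55$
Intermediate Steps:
$P{\left(C,J \right)} = 5 - 4 J$ ($P{\left(C,J \right)} = - 4 J + 5 = 5 - 4 J$)
$Q = -220$ ($Q = - 10 \left(5 + \left(5 - -12\right)\right) = - 10 \left(5 + \left(5 + 12\right)\right) = - 10 \left(5 + 17\right) = \left(-10\right) 22 = -220$)
$M = 2$ ($M = \left(5 - 3\right) + 0 = 2 + 0 = 2$)
$R{\left(q \right)} = q^{2}$
$\frac{Q}{R{\left(M \right)}} = - \frac{220}{2^{2}} = - \frac{220}{4} = \left(-220\right) \frac{1}{4} = -55$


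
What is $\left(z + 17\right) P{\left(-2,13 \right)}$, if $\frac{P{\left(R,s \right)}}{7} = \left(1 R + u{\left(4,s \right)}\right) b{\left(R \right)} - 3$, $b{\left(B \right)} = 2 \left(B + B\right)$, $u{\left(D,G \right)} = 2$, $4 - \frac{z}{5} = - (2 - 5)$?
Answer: $-462$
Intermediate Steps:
$z = 5$ ($z = 20 - 5 \left(- (2 - 5)\right) = 20 - 5 \left(\left(-1\right) \left(-3\right)\right) = 20 - 15 = 5$)
$b{\left(B \right)} = 4 B$ ($b{\left(B \right)} = 2 \cdot 2 B = 4 B$)
$P{\left(R,s \right)} = -21 + 28 R \left(2 + R\right)$ ($P{\left(R,s \right)} = 7 \left(\left(1 R + 2\right) 4 R - 3\right) = 7 \left(\left(R + 2\right) 4 R - 3\right) = 7 \left(\left(2 + R\right) 4 R - 3\right) = 7 \left(4 R \left(2 + R\right) - 3\right) = 7 \left(-3 + 4 R \left(2 + R\right)\right) = -21 + 28 R \left(2 + R\right)$)
$\left(z + 17\right) P{\left(-2,13 \right)} = \left(5 + 17\right) \left(-21 + 28 \left(-2\right)^{2} + 56 \left(-2\right)\right) = 22 \left(-21 + 28 \cdot 4 - 112\right) = 22 \left(-21 + 112 - 112\right) = 22 \left(-21\right) = -462$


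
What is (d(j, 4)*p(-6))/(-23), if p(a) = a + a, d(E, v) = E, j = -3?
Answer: -36/23 ≈ -1.5652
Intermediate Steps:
p(a) = 2*a
(d(j, 4)*p(-6))/(-23) = -6*(-6)/(-23) = -3*(-12)*(-1/23) = 36*(-1/23) = -36/23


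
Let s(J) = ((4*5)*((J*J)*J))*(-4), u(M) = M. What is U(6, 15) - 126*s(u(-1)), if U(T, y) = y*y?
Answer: -9855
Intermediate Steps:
U(T, y) = y**2
s(J) = -80*J**3 (s(J) = (20*(J**2*J))*(-4) = (20*J**3)*(-4) = -80*J**3)
U(6, 15) - 126*s(u(-1)) = 15**2 - (-10080)*(-1)**3 = 225 - (-10080)*(-1) = 225 - 126*80 = 225 - 10080 = -9855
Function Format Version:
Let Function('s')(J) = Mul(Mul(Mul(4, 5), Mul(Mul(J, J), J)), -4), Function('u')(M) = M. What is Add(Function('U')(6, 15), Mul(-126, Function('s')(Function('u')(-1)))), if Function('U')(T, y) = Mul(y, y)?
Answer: -9855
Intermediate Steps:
Function('U')(T, y) = Pow(y, 2)
Function('s')(J) = Mul(-80, Pow(J, 3)) (Function('s')(J) = Mul(Mul(20, Mul(Pow(J, 2), J)), -4) = Mul(Mul(20, Pow(J, 3)), -4) = Mul(-80, Pow(J, 3)))
Add(Function('U')(6, 15), Mul(-126, Function('s')(Function('u')(-1)))) = Add(Pow(15, 2), Mul(-126, Mul(-80, Pow(-1, 3)))) = Add(225, Mul(-126, Mul(-80, -1))) = Add(225, Mul(-126, 80)) = Add(225, -10080) = -9855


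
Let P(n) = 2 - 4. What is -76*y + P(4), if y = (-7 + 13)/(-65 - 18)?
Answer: 290/83 ≈ 3.4940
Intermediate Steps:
P(n) = -2
y = -6/83 (y = 6/(-83) = 6*(-1/83) = -6/83 ≈ -0.072289)
-76*y + P(4) = -76*(-6/83) - 2 = 456/83 - 2 = 290/83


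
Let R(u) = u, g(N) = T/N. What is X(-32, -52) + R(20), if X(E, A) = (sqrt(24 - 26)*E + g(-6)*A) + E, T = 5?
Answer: 94/3 - 32*I*sqrt(2) ≈ 31.333 - 45.255*I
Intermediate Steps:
g(N) = 5/N
X(E, A) = E - 5*A/6 + I*E*sqrt(2) (X(E, A) = (sqrt(24 - 26)*E + (5/(-6))*A) + E = (sqrt(-2)*E + (5*(-1/6))*A) + E = ((I*sqrt(2))*E - 5*A/6) + E = (I*E*sqrt(2) - 5*A/6) + E = (-5*A/6 + I*E*sqrt(2)) + E = E - 5*A/6 + I*E*sqrt(2))
X(-32, -52) + R(20) = (-32 - 5/6*(-52) + I*(-32)*sqrt(2)) + 20 = (-32 + 130/3 - 32*I*sqrt(2)) + 20 = (34/3 - 32*I*sqrt(2)) + 20 = 94/3 - 32*I*sqrt(2)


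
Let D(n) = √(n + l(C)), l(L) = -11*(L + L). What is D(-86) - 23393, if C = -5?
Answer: -23393 + 2*√6 ≈ -23388.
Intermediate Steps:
l(L) = -22*L
D(n) = √(110 + n) (D(n) = √(n - 22*(-5)) = √(n + 110) = √(110 + n))
D(-86) - 23393 = √(110 - 86) - 23393 = √24 - 23393 = 2*√6 - 23393 = -23393 + 2*√6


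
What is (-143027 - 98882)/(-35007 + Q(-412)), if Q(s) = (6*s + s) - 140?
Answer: 241909/38031 ≈ 6.3608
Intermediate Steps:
Q(s) = -140 + 7*s (Q(s) = 7*s - 140 = -140 + 7*s)
(-143027 - 98882)/(-35007 + Q(-412)) = (-143027 - 98882)/(-35007 + (-140 + 7*(-412))) = -241909/(-35007 + (-140 - 2884)) = -241909/(-35007 - 3024) = -241909/(-38031) = -241909*(-1/38031) = 241909/38031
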